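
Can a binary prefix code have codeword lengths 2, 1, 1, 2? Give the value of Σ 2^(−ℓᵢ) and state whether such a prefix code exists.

With common denominator 2^2 = 4: Σ 2^(−ℓᵢ) = 1/4 + 2/4 + 2/4 + 1/4 = 6/4 = 1.5.
Kraft's inequality requires Σ ≤ 1; here Σ = 1.5 > 1, so no such prefix code exists.

1.5; no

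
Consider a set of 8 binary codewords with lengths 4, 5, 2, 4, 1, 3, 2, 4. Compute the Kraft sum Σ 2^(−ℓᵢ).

With common denominator 2^5 = 32: Σ 2^(−ℓᵢ) = 2/32 + 1/32 + 8/32 + 2/32 + 16/32 + 4/32 + 8/32 + 2/32 = 43/32 = 1.34375.

1.34375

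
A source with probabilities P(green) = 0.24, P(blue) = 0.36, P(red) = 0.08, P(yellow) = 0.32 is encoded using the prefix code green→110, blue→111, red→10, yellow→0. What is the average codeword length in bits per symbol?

L̄ = Σ pᵢ·ℓᵢ = 0.24·3 + 0.36·3 + 0.08·2 + 0.32·1 = 2.28 bits/symbol.

2.28 bits/symbol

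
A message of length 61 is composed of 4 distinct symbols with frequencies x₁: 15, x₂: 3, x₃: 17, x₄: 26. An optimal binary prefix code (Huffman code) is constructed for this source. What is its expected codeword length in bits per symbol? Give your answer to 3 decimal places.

1.869 bits/symbol

Probabilities are the counts divided by 61.
Repeatedly combine the two least-probable nodes; the expected code length is the sum of the merged weights.
merge 3/61 + 15/61 → 18/61
merge 17/61 + 18/61 → 35/61
merge 26/61 + 35/61 → 1
L = 18/61 + 35/61 + 1 = 114/61 ≈ 1.869 bits/symbol.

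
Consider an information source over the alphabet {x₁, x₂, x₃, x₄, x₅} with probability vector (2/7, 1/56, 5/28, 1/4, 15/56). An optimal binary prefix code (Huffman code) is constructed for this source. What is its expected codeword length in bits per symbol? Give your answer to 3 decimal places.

Repeatedly combine the two least-probable nodes; the expected code length is the sum of the merged weights.
merge 1/56 + 5/28 → 11/56
merge 11/56 + 1/4 → 25/56
merge 15/56 + 2/7 → 31/56
merge 25/56 + 31/56 → 1
L = 11/56 + 25/56 + 31/56 + 1 = 123/56 ≈ 2.196 bits/symbol.

2.196 bits/symbol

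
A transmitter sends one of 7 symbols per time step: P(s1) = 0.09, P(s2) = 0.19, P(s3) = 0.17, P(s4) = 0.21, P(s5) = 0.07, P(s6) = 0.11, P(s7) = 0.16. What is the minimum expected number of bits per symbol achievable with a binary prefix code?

2.76 bits/symbol

Repeatedly combine the two least-probable nodes; the expected code length is the sum of the merged weights.
merge 7/100 + 9/100 → 4/25
merge 11/100 + 4/25 → 27/100
merge 4/25 + 17/100 → 33/100
merge 19/100 + 21/100 → 2/5
merge 27/100 + 33/100 → 3/5
merge 2/5 + 3/5 → 1
L = 4/25 + 27/100 + 33/100 + 2/5 + 3/5 + 1 = 69/25 = 2.76 bits/symbol.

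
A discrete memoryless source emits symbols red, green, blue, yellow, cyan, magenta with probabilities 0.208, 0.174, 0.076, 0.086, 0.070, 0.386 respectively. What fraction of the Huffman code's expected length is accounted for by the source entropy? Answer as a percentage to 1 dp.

96.7%

Entropy H = −Σ p log₂ p ≈ 2.2958 bits.
Huffman merges: 7/100+19/250→73/500; 43/500+73/500→29/125; 87/500+26/125→191/500; 29/125+191/500→307/500; 193/500+307/500→1. L = 1187/500 ≈ 2.3740.
Efficiency = H/L = 2.2958/2.3740 = 96.7%.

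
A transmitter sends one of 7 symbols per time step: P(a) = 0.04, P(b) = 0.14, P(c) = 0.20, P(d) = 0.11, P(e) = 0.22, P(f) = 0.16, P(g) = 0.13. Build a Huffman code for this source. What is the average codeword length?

2.73 bits/symbol

Repeatedly combine the two least-probable nodes; the expected code length is the sum of the merged weights.
merge 1/25 + 11/100 → 3/20
merge 13/100 + 7/50 → 27/100
merge 3/20 + 4/25 → 31/100
merge 1/5 + 11/50 → 21/50
merge 27/100 + 31/100 → 29/50
merge 21/50 + 29/50 → 1
L = 3/20 + 27/100 + 31/100 + 21/50 + 29/50 + 1 = 273/100 = 2.73 bits/symbol.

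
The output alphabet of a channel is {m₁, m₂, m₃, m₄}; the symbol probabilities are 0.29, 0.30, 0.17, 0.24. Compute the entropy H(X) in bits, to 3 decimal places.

H = −Σ pᵢ log₂ pᵢ.
−0.29·log₂(0.29) = 0.5179
−0.30·log₂(0.30) = 0.5211
−0.17·log₂(0.17) = 0.4346
−0.24·log₂(0.24) = 0.4941
Sum ≈ 1.9677 → 1.968 bits.

1.968 bits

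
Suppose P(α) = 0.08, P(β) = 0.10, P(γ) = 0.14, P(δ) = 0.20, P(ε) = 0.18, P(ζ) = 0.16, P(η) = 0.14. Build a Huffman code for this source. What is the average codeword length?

Repeatedly combine the two least-probable nodes; the expected code length is the sum of the merged weights.
merge 2/25 + 1/10 → 9/50
merge 7/50 + 7/50 → 7/25
merge 4/25 + 9/50 → 17/50
merge 9/50 + 1/5 → 19/50
merge 7/25 + 17/50 → 31/50
merge 19/50 + 31/50 → 1
L = 9/50 + 7/25 + 17/50 + 19/50 + 31/50 + 1 = 14/5 = 2.8 bits/symbol.

2.8 bits/symbol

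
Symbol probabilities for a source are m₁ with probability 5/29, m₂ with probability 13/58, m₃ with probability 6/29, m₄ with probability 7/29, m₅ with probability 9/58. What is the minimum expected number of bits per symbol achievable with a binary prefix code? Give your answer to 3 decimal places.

Repeatedly combine the two least-probable nodes; the expected code length is the sum of the merged weights.
merge 9/58 + 5/29 → 19/58
merge 6/29 + 13/58 → 25/58
merge 7/29 + 19/58 → 33/58
merge 25/58 + 33/58 → 1
L = 19/58 + 25/58 + 33/58 + 1 = 135/58 ≈ 2.328 bits/symbol.

2.328 bits/symbol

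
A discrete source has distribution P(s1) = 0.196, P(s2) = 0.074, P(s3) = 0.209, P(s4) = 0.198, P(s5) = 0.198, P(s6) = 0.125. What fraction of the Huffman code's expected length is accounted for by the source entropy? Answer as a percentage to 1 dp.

Entropy H = −Σ p log₂ p ≈ 2.5110 bits.
Huffman merges: 37/500+1/8→199/1000; 49/250+99/500→197/500; 99/500+199/1000→397/1000; 209/1000+197/500→603/1000; 397/1000+603/1000→1. L = 2593/1000 ≈ 2.5930.
Efficiency = H/L = 2.5110/2.5930 = 96.8%.

96.8%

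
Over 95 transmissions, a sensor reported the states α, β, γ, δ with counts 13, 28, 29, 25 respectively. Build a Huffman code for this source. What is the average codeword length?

Probabilities are the counts divided by 95.
Repeatedly combine the two least-probable nodes; the expected code length is the sum of the merged weights.
merge 13/95 + 5/19 → 2/5
merge 28/95 + 29/95 → 3/5
merge 2/5 + 3/5 → 1
L = 2/5 + 3/5 + 1 = 2 bits/symbol.

2 bits/symbol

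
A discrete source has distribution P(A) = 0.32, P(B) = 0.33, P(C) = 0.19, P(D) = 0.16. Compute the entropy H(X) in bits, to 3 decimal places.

1.932 bits

H = −Σ pᵢ log₂ pᵢ.
−0.32·log₂(0.32) = 0.5260
−0.33·log₂(0.33) = 0.5278
−0.19·log₂(0.19) = 0.4552
−0.16·log₂(0.16) = 0.4230
Sum ≈ 1.9321 → 1.932 bits.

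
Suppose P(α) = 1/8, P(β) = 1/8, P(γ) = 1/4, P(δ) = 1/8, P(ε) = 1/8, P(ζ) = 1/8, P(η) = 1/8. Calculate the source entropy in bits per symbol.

2.75 bits

Each probability is a power of 1/2, so log₂(1/p) is an integer.
H = Σ p·log₂(1/p) = 1/8·3 + 1/8·3 + 1/4·2 + 1/8·3 + 1/8·3 + 1/8·3 + 1/8·3 = 2.75 bits.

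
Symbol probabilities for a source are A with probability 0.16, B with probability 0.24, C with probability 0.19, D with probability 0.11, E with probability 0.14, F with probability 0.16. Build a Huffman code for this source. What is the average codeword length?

2.57 bits/symbol

Repeatedly combine the two least-probable nodes; the expected code length is the sum of the merged weights.
merge 11/100 + 7/50 → 1/4
merge 4/25 + 4/25 → 8/25
merge 19/100 + 6/25 → 43/100
merge 1/4 + 8/25 → 57/100
merge 43/100 + 57/100 → 1
L = 1/4 + 8/25 + 43/100 + 57/100 + 1 = 257/100 = 2.57 bits/symbol.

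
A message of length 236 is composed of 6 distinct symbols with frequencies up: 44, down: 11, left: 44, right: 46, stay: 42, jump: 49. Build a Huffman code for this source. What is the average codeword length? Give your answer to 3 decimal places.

2.597 bits/symbol

Probabilities are the counts divided by 236.
Repeatedly combine the two least-probable nodes; the expected code length is the sum of the merged weights.
merge 11/236 + 21/118 → 53/236
merge 11/59 + 11/59 → 22/59
merge 23/118 + 49/236 → 95/236
merge 53/236 + 22/59 → 141/236
merge 95/236 + 141/236 → 1
L = 53/236 + 22/59 + 95/236 + 141/236 + 1 = 613/236 ≈ 2.597 bits/symbol.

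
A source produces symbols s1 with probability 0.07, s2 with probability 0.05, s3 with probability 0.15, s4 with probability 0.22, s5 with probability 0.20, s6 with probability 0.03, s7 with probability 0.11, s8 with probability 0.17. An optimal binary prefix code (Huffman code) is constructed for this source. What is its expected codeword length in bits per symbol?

Repeatedly combine the two least-probable nodes; the expected code length is the sum of the merged weights.
merge 3/100 + 1/20 → 2/25
merge 7/100 + 2/25 → 3/20
merge 11/100 + 3/20 → 13/50
merge 3/20 + 17/100 → 8/25
merge 1/5 + 11/50 → 21/50
merge 13/50 + 8/25 → 29/50
merge 21/50 + 29/50 → 1
L = 2/25 + 3/20 + 13/50 + 8/25 + 21/50 + 29/50 + 1 = 281/100 = 2.81 bits/symbol.

2.81 bits/symbol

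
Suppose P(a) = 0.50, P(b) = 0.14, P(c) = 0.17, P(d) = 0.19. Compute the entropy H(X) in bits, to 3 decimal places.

1.787 bits

H = −Σ pᵢ log₂ pᵢ.
−0.50·log₂(0.50) = 0.5000
−0.14·log₂(0.14) = 0.3971
−0.17·log₂(0.17) = 0.4346
−0.19·log₂(0.19) = 0.4552
Sum ≈ 1.7869 → 1.787 bits.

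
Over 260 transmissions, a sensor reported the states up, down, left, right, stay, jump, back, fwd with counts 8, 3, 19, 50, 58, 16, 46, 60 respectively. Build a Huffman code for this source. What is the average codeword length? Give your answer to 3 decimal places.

Probabilities are the counts divided by 260.
Repeatedly combine the two least-probable nodes; the expected code length is the sum of the merged weights.
merge 3/260 + 2/65 → 11/260
merge 11/260 + 4/65 → 27/260
merge 19/260 + 27/260 → 23/130
merge 23/130 + 23/130 → 23/65
merge 5/26 + 29/130 → 27/65
merge 3/13 + 23/65 → 38/65
merge 27/65 + 38/65 → 1
L = 11/260 + 27/260 + 23/130 + 23/65 + 27/65 + 38/65 + 1 = 174/65 ≈ 2.677 bits/symbol.

2.677 bits/symbol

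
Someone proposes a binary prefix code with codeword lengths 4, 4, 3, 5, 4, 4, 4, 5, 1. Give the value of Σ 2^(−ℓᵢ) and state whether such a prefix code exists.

With common denominator 2^5 = 32: Σ 2^(−ℓᵢ) = 2/32 + 2/32 + 4/32 + 1/32 + 2/32 + 2/32 + 2/32 + 1/32 + 16/32 = 32/32 = 1.
Kraft's inequality requires Σ ≤ 1; here Σ = 1 ≤ 1, so such a prefix code exists.

1; yes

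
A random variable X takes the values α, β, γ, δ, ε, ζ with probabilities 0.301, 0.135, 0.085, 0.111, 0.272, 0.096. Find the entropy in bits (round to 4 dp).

2.4012 bits

H = −Σ pᵢ log₂ pᵢ.
−0.301·log₂(0.301) = 0.5214
−0.135·log₂(0.135) = 0.3900
−0.085·log₂(0.085) = 0.3023
−0.111·log₂(0.111) = 0.3520
−0.272·log₂(0.272) = 0.5109
−0.096·log₂(0.096) = 0.3246
Sum ≈ 2.4012 → 2.4012 bits.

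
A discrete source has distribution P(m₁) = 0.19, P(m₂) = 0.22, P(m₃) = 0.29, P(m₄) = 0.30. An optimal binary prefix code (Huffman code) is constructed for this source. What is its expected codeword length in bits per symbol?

Repeatedly combine the two least-probable nodes; the expected code length is the sum of the merged weights.
merge 19/100 + 11/50 → 41/100
merge 29/100 + 3/10 → 59/100
merge 41/100 + 59/100 → 1
L = 41/100 + 59/100 + 1 = 2 bits/symbol.

2 bits/symbol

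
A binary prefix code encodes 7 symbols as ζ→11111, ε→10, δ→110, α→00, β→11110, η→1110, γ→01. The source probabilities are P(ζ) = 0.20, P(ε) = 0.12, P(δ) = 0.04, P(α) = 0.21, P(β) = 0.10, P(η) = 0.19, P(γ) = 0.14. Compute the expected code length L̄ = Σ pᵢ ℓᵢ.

3.32 bits/symbol

L̄ = Σ pᵢ·ℓᵢ = 0.20·5 + 0.12·2 + 0.04·3 + 0.21·2 + 0.10·5 + 0.19·4 + 0.14·2 = 3.32 bits/symbol.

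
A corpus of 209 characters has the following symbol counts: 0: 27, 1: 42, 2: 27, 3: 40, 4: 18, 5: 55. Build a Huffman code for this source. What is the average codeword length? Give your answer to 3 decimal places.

2.536 bits/symbol

Probabilities are the counts divided by 209.
Repeatedly combine the two least-probable nodes; the expected code length is the sum of the merged weights.
merge 18/209 + 27/209 → 45/209
merge 27/209 + 40/209 → 67/209
merge 42/209 + 45/209 → 87/209
merge 5/19 + 67/209 → 122/209
merge 87/209 + 122/209 → 1
L = 45/209 + 67/209 + 87/209 + 122/209 + 1 = 530/209 ≈ 2.536 bits/symbol.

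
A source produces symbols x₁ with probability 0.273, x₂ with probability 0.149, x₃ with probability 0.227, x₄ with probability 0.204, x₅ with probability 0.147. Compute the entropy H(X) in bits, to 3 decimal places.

H = −Σ pᵢ log₂ pᵢ.
−0.273·log₂(0.273) = 0.5113
−0.149·log₂(0.149) = 0.4092
−0.227·log₂(0.227) = 0.4856
−0.204·log₂(0.204) = 0.4678
−0.147·log₂(0.147) = 0.4066
Sum ≈ 2.2807 → 2.281 bits.

2.281 bits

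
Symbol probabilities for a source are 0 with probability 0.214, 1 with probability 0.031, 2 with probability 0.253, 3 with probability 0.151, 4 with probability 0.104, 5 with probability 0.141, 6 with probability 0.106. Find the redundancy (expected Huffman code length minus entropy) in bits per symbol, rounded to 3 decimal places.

Entropy H = −Σ p log₂ p ≈ 2.6262 bits.
Huffman merges: 31/1000+13/125→27/200; 53/500+27/200→241/1000; 141/1000+151/1000→73/250; 107/500+241/1000→91/200; 253/1000+73/250→109/200; 91/200+109/200→1. L = 667/250 ≈ 2.6680.
L − H = 2.6680 − 2.6262 = 0.042 bits.

0.042 bits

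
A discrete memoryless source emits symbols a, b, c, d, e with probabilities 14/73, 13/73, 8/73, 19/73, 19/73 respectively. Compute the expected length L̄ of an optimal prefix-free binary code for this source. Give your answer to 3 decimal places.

Repeatedly combine the two least-probable nodes; the expected code length is the sum of the merged weights.
merge 8/73 + 13/73 → 21/73
merge 14/73 + 19/73 → 33/73
merge 19/73 + 21/73 → 40/73
merge 33/73 + 40/73 → 1
L = 21/73 + 33/73 + 40/73 + 1 = 167/73 ≈ 2.288 bits/symbol.

2.288 bits/symbol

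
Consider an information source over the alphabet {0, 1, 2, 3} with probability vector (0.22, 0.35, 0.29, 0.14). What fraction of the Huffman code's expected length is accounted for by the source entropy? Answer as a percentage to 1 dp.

Entropy H = −Σ p log₂ p ≈ 1.9257 bits.
Huffman merges: 7/50+11/50→9/25; 29/100+7/20→16/25; 9/25+16/25→1. L = 2 ≈ 2.0000.
Efficiency = H/L = 1.9257/2.0000 = 96.3%.

96.3%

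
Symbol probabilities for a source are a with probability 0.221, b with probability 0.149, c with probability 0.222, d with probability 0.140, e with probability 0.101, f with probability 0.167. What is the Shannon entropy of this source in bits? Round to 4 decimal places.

H = −Σ pᵢ log₂ pᵢ.
−0.221·log₂(0.221) = 0.4813
−0.149·log₂(0.149) = 0.4092
−0.222·log₂(0.222) = 0.4820
−0.140·log₂(0.140) = 0.3971
−0.101·log₂(0.101) = 0.3341
−0.167·log₂(0.167) = 0.4312
Sum ≈ 2.5350 → 2.5350 bits.

2.5350 bits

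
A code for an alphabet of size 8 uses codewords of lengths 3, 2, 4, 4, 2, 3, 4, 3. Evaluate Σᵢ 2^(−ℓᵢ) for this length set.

1.0625

With common denominator 2^4 = 16: Σ 2^(−ℓᵢ) = 2/16 + 4/16 + 1/16 + 1/16 + 4/16 + 2/16 + 1/16 + 2/16 = 17/16 = 1.0625.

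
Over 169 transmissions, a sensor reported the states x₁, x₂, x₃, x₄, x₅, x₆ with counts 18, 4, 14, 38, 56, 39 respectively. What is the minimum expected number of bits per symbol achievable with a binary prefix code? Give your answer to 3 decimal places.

2.320 bits/symbol

Probabilities are the counts divided by 169.
Repeatedly combine the two least-probable nodes; the expected code length is the sum of the merged weights.
merge 4/169 + 14/169 → 18/169
merge 18/169 + 18/169 → 36/169
merge 36/169 + 38/169 → 74/169
merge 3/13 + 56/169 → 95/169
merge 74/169 + 95/169 → 1
L = 18/169 + 36/169 + 74/169 + 95/169 + 1 = 392/169 ≈ 2.320 bits/symbol.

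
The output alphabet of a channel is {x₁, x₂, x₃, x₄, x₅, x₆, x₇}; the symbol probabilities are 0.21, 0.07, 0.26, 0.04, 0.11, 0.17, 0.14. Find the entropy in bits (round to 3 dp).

2.614 bits

H = −Σ pᵢ log₂ pᵢ.
−0.21·log₂(0.21) = 0.4728
−0.07·log₂(0.07) = 0.2686
−0.26·log₂(0.26) = 0.5053
−0.04·log₂(0.04) = 0.1858
−0.11·log₂(0.11) = 0.3503
−0.17·log₂(0.17) = 0.4346
−0.14·log₂(0.14) = 0.3971
Sum ≈ 2.6144 → 2.614 bits.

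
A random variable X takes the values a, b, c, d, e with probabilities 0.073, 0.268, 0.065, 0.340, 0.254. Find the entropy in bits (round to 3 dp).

2.072 bits

H = −Σ pᵢ log₂ pᵢ.
−0.073·log₂(0.073) = 0.2756
−0.268·log₂(0.268) = 0.5091
−0.065·log₂(0.065) = 0.2563
−0.340·log₂(0.340) = 0.5292
−0.254·log₂(0.254) = 0.5022
Sum ≈ 2.0724 → 2.072 bits.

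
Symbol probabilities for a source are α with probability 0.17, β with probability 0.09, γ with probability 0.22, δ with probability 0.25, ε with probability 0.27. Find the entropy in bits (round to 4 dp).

2.2378 bits

H = −Σ pᵢ log₂ pᵢ.
−0.17·log₂(0.17) = 0.4346
−0.09·log₂(0.09) = 0.3127
−0.22·log₂(0.22) = 0.4806
−0.25·log₂(0.25) = 0.5000
−0.27·log₂(0.27) = 0.5100
Sum ≈ 2.2378 → 2.2378 bits.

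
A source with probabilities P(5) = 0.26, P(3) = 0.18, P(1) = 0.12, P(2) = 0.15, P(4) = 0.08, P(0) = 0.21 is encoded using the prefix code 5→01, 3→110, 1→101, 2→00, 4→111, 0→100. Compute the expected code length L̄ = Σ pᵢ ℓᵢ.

L̄ = Σ pᵢ·ℓᵢ = 0.26·2 + 0.18·3 + 0.12·3 + 0.15·2 + 0.08·3 + 0.21·3 = 2.59 bits/symbol.

2.59 bits/symbol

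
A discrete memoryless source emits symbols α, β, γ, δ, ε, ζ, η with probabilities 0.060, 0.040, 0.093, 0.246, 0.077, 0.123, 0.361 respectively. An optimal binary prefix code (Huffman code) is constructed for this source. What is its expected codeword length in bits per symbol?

2.493 bits/symbol

Repeatedly combine the two least-probable nodes; the expected code length is the sum of the merged weights.
merge 1/25 + 3/50 → 1/10
merge 77/1000 + 93/1000 → 17/100
merge 1/10 + 123/1000 → 223/1000
merge 17/100 + 223/1000 → 393/1000
merge 123/500 + 361/1000 → 607/1000
merge 393/1000 + 607/1000 → 1
L = 1/10 + 17/100 + 223/1000 + 393/1000 + 607/1000 + 1 = 2493/1000 = 2.493 bits/symbol.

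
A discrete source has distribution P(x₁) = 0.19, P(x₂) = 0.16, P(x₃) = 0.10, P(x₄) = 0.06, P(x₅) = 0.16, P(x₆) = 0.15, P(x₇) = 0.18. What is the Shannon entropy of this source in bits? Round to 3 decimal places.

2.733 bits

H = −Σ pᵢ log₂ pᵢ.
−0.19·log₂(0.19) = 0.4552
−0.16·log₂(0.16) = 0.4230
−0.10·log₂(0.10) = 0.3322
−0.06·log₂(0.06) = 0.2435
−0.16·log₂(0.16) = 0.4230
−0.15·log₂(0.15) = 0.4105
−0.18·log₂(0.18) = 0.4453
Sum ≈ 2.7328 → 2.733 bits.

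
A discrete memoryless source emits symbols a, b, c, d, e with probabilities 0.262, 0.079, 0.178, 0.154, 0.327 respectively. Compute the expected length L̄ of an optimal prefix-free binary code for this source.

2.233 bits/symbol

Repeatedly combine the two least-probable nodes; the expected code length is the sum of the merged weights.
merge 79/1000 + 77/500 → 233/1000
merge 89/500 + 233/1000 → 411/1000
merge 131/500 + 327/1000 → 589/1000
merge 411/1000 + 589/1000 → 1
L = 233/1000 + 411/1000 + 589/1000 + 1 = 2233/1000 = 2.233 bits/symbol.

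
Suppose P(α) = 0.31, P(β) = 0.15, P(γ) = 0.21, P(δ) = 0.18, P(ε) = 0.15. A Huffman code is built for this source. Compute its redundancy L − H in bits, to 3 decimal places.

0.037 bits

Entropy H = −Σ p log₂ p ≈ 2.2630 bits.
Huffman merges: 3/20+3/20→3/10; 9/50+21/100→39/100; 3/10+31/100→61/100; 39/100+61/100→1. L = 23/10 ≈ 2.3000.
L − H = 2.3000 − 2.2630 = 0.037 bits.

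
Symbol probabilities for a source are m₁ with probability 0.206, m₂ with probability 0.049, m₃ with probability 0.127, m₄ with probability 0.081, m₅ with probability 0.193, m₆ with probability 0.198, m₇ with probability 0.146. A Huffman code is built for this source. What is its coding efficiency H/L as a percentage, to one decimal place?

Entropy H = −Σ p log₂ p ≈ 2.6805 bits.
Huffman merges: 49/1000+81/1000→13/100; 127/1000+13/100→257/1000; 73/500+193/1000→339/1000; 99/500+103/500→101/250; 257/1000+339/1000→149/250; 101/250+149/250→1. L = 1363/500 ≈ 2.7260.
Efficiency = H/L = 2.6805/2.7260 = 98.3%.

98.3%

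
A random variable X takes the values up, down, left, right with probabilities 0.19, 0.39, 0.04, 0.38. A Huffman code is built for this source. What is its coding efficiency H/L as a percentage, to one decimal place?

92.5%

Entropy H = −Σ p log₂ p ≈ 1.7012 bits.
Huffman merges: 1/25+19/100→23/100; 23/100+19/50→61/100; 39/100+61/100→1. L = 46/25 ≈ 1.8400.
Efficiency = H/L = 1.7012/1.8400 = 92.5%.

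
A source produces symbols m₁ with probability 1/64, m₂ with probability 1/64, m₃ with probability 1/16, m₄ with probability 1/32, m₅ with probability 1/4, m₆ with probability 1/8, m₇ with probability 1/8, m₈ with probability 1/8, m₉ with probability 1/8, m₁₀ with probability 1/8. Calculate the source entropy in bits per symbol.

2.96875 bits

Each probability is a power of 1/2, so log₂(1/p) is an integer.
H = Σ p·log₂(1/p) = 1/64·6 + 1/64·6 + 1/16·4 + 1/32·5 + 1/4·2 + 1/8·3 + 1/8·3 + 1/8·3 + 1/8·3 + 1/8·3 = 2.96875 bits.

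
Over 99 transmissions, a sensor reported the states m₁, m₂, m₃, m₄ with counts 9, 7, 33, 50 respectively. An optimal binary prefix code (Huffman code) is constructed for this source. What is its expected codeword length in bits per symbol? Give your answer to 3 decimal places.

1.657 bits/symbol

Probabilities are the counts divided by 99.
Repeatedly combine the two least-probable nodes; the expected code length is the sum of the merged weights.
merge 7/99 + 1/11 → 16/99
merge 16/99 + 1/3 → 49/99
merge 49/99 + 50/99 → 1
L = 16/99 + 49/99 + 1 = 164/99 ≈ 1.657 bits/symbol.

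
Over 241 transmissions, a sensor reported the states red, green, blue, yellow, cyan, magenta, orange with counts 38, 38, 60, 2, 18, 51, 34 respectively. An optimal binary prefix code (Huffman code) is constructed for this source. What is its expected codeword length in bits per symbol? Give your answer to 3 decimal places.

2.622 bits/symbol

Probabilities are the counts divided by 241.
Repeatedly combine the two least-probable nodes; the expected code length is the sum of the merged weights.
merge 2/241 + 18/241 → 20/241
merge 20/241 + 34/241 → 54/241
merge 38/241 + 38/241 → 76/241
merge 51/241 + 54/241 → 105/241
merge 60/241 + 76/241 → 136/241
merge 105/241 + 136/241 → 1
L = 20/241 + 54/241 + 76/241 + 105/241 + 136/241 + 1 = 632/241 ≈ 2.622 bits/symbol.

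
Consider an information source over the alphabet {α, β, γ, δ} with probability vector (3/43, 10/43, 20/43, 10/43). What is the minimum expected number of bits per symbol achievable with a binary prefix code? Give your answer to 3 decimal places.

1.837 bits/symbol

Repeatedly combine the two least-probable nodes; the expected code length is the sum of the merged weights.
merge 3/43 + 10/43 → 13/43
merge 10/43 + 13/43 → 23/43
merge 20/43 + 23/43 → 1
L = 13/43 + 23/43 + 1 = 79/43 ≈ 1.837 bits/symbol.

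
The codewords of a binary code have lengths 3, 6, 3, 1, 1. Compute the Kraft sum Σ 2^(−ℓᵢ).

1.265625

With common denominator 2^6 = 64: Σ 2^(−ℓᵢ) = 8/64 + 1/64 + 8/64 + 32/64 + 32/64 = 81/64 = 1.265625.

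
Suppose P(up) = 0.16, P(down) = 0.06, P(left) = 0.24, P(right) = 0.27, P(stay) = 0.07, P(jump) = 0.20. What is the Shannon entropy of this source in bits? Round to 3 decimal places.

H = −Σ pᵢ log₂ pᵢ.
−0.16·log₂(0.16) = 0.4230
−0.06·log₂(0.06) = 0.2435
−0.24·log₂(0.24) = 0.4941
−0.27·log₂(0.27) = 0.5100
−0.07·log₂(0.07) = 0.2686
−0.20·log₂(0.20) = 0.4644
Sum ≈ 2.4036 → 2.404 bits.

2.404 bits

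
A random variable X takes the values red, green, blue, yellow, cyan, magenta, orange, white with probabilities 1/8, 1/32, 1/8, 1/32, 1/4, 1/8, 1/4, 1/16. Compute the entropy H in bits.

2.6875 bits

Each probability is a power of 1/2, so log₂(1/p) is an integer.
H = Σ p·log₂(1/p) = 1/8·3 + 1/32·5 + 1/8·3 + 1/32·5 + 1/4·2 + 1/8·3 + 1/4·2 + 1/16·4 = 2.6875 bits.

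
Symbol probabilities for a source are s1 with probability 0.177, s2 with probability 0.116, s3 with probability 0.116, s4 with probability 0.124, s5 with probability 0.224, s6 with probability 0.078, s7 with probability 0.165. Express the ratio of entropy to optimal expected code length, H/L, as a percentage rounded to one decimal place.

98.6%

Entropy H = −Σ p log₂ p ≈ 2.7361 bits.
Huffman merges: 39/500+29/250→97/500; 29/250+31/250→6/25; 33/200+177/1000→171/500; 97/500+28/125→209/500; 6/25+171/500→291/500; 209/500+291/500→1. L = 347/125 ≈ 2.7760.
Efficiency = H/L = 2.7361/2.7760 = 98.6%.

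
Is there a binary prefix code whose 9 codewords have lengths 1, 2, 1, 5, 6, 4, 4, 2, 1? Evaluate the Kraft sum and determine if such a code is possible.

2.171875; no

With common denominator 2^6 = 64: Σ 2^(−ℓᵢ) = 32/64 + 16/64 + 32/64 + 2/64 + 1/64 + 4/64 + 4/64 + 16/64 + 32/64 = 139/64 = 2.171875.
Kraft's inequality requires Σ ≤ 1; here Σ = 2.171875 > 1, so no such prefix code exists.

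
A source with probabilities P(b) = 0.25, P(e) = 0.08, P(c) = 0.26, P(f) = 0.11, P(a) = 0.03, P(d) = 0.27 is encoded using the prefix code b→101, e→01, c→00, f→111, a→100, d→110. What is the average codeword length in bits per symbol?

2.66 bits/symbol

L̄ = Σ pᵢ·ℓᵢ = 0.25·3 + 0.08·2 + 0.26·2 + 0.11·3 + 0.03·3 + 0.27·3 = 2.66 bits/symbol.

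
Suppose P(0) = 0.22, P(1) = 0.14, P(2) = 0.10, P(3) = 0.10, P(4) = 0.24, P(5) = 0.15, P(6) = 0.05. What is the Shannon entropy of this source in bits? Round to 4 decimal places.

2.6628 bits

H = −Σ pᵢ log₂ pᵢ.
−0.22·log₂(0.22) = 0.4806
−0.14·log₂(0.14) = 0.3971
−0.10·log₂(0.10) = 0.3322
−0.10·log₂(0.10) = 0.3322
−0.24·log₂(0.24) = 0.4941
−0.15·log₂(0.15) = 0.4105
−0.05·log₂(0.05) = 0.2161
Sum ≈ 2.6628 → 2.6628 bits.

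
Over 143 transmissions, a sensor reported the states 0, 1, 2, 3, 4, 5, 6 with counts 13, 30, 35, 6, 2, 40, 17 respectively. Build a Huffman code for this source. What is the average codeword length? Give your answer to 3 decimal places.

Probabilities are the counts divided by 143.
Repeatedly combine the two least-probable nodes; the expected code length is the sum of the merged weights.
merge 2/143 + 6/143 → 8/143
merge 8/143 + 1/11 → 21/143
merge 17/143 + 21/143 → 38/143
merge 30/143 + 35/143 → 5/11
merge 38/143 + 40/143 → 6/11
merge 5/11 + 6/11 → 1
L = 8/143 + 21/143 + 38/143 + 5/11 + 6/11 + 1 = 353/143 ≈ 2.469 bits/symbol.

2.469 bits/symbol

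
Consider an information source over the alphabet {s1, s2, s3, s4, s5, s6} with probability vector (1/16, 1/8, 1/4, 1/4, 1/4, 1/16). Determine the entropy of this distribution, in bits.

Each probability is a power of 1/2, so log₂(1/p) is an integer.
H = Σ p·log₂(1/p) = 1/16·4 + 1/8·3 + 1/4·2 + 1/4·2 + 1/4·2 + 1/16·4 = 2.375 bits.

2.375 bits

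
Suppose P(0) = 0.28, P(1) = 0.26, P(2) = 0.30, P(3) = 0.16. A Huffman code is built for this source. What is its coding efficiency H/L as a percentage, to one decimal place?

Entropy H = −Σ p log₂ p ≈ 1.9636 bits.
Huffman merges: 4/25+13/50→21/50; 7/25+3/10→29/50; 21/50+29/50→1. L = 2 ≈ 2.0000.
Efficiency = H/L = 1.9636/2.0000 = 98.2%.

98.2%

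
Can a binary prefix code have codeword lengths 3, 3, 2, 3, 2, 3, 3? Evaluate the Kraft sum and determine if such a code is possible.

With common denominator 2^3 = 8: Σ 2^(−ℓᵢ) = 1/8 + 1/8 + 2/8 + 1/8 + 2/8 + 1/8 + 1/8 = 9/8 = 1.125.
Kraft's inequality requires Σ ≤ 1; here Σ = 1.125 > 1, so no such prefix code exists.

1.125; no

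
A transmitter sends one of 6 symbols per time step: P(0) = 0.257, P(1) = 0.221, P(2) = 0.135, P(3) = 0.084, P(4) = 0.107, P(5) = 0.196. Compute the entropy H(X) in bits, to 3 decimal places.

2.481 bits

H = −Σ pᵢ log₂ pᵢ.
−0.257·log₂(0.257) = 0.5038
−0.221·log₂(0.221) = 0.4813
−0.135·log₂(0.135) = 0.3900
−0.084·log₂(0.084) = 0.3002
−0.107·log₂(0.107) = 0.3450
−0.196·log₂(0.196) = 0.4608
Sum ≈ 2.4811 → 2.481 bits.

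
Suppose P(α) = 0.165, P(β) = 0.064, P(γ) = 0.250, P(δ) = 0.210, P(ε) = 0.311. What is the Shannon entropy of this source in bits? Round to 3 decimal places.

2.180 bits

H = −Σ pᵢ log₂ pᵢ.
−0.165·log₂(0.165) = 0.4289
−0.064·log₂(0.064) = 0.2538
−0.250·log₂(0.250) = 0.5000
−0.210·log₂(0.210) = 0.4728
−0.311·log₂(0.311) = 0.5240
Sum ≈ 2.1796 → 2.180 bits.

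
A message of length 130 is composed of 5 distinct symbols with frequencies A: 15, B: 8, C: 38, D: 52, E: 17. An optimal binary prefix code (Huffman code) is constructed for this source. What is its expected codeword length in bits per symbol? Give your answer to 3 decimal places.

Probabilities are the counts divided by 130.
Repeatedly combine the two least-probable nodes; the expected code length is the sum of the merged weights.
merge 4/65 + 3/26 → 23/130
merge 17/130 + 23/130 → 4/13
merge 19/65 + 4/13 → 3/5
merge 2/5 + 3/5 → 1
L = 23/130 + 4/13 + 3/5 + 1 = 271/130 ≈ 2.085 bits/symbol.

2.085 bits/symbol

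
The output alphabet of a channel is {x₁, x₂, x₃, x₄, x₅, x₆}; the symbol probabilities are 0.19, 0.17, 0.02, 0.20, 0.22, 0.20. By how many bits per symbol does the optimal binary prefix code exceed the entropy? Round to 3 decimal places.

0.158 bits

Entropy H = −Σ p log₂ p ≈ 2.4120 bits.
Huffman merges: 1/50+17/100→19/100; 19/100+19/100→19/50; 1/5+1/5→2/5; 11/50+19/50→3/5; 2/5+3/5→1. L = 257/100 ≈ 2.5700.
L − H = 2.5700 − 2.4120 = 0.158 bits.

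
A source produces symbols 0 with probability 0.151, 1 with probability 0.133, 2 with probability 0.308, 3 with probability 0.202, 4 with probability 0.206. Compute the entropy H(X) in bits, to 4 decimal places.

2.2579 bits

H = −Σ pᵢ log₂ pᵢ.
−0.151·log₂(0.151) = 0.4118
−0.133·log₂(0.133) = 0.3871
−0.308·log₂(0.308) = 0.5233
−0.202·log₂(0.202) = 0.4661
−0.206·log₂(0.206) = 0.4695
Sum ≈ 2.2579 → 2.2579 bits.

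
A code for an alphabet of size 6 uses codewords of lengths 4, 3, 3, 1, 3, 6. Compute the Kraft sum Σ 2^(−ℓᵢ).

0.953125

With common denominator 2^6 = 64: Σ 2^(−ℓᵢ) = 4/64 + 8/64 + 8/64 + 32/64 + 8/64 + 1/64 = 61/64 = 0.953125.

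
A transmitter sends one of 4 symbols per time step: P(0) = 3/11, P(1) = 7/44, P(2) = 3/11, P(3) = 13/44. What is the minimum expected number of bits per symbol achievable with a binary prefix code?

2 bits/symbol

Repeatedly combine the two least-probable nodes; the expected code length is the sum of the merged weights.
merge 7/44 + 3/11 → 19/44
merge 3/11 + 13/44 → 25/44
merge 19/44 + 25/44 → 1
L = 19/44 + 25/44 + 1 = 2 bits/symbol.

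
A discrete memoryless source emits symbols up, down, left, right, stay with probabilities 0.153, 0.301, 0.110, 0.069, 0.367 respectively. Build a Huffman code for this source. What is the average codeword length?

2.144 bits/symbol

Repeatedly combine the two least-probable nodes; the expected code length is the sum of the merged weights.
merge 69/1000 + 11/100 → 179/1000
merge 153/1000 + 179/1000 → 83/250
merge 301/1000 + 83/250 → 633/1000
merge 367/1000 + 633/1000 → 1
L = 179/1000 + 83/250 + 633/1000 + 1 = 268/125 = 2.144 bits/symbol.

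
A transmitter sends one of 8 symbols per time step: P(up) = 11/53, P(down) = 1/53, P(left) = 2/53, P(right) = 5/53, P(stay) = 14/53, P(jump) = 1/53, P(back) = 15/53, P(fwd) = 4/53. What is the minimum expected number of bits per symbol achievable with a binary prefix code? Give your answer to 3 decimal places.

2.509 bits/symbol

Repeatedly combine the two least-probable nodes; the expected code length is the sum of the merged weights.
merge 1/53 + 1/53 → 2/53
merge 2/53 + 2/53 → 4/53
merge 4/53 + 4/53 → 8/53
merge 5/53 + 8/53 → 13/53
merge 11/53 + 13/53 → 24/53
merge 14/53 + 15/53 → 29/53
merge 24/53 + 29/53 → 1
L = 2/53 + 4/53 + 8/53 + 13/53 + 24/53 + 29/53 + 1 = 133/53 ≈ 2.509 bits/symbol.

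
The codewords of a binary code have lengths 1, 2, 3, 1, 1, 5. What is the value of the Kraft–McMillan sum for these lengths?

With common denominator 2^5 = 32: Σ 2^(−ℓᵢ) = 16/32 + 8/32 + 4/32 + 16/32 + 16/32 + 1/32 = 61/32 = 1.90625.

1.90625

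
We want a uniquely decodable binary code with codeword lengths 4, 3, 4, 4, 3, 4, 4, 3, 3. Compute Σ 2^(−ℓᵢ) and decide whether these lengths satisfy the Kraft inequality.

With common denominator 2^4 = 16: Σ 2^(−ℓᵢ) = 1/16 + 2/16 + 1/16 + 1/16 + 2/16 + 1/16 + 1/16 + 2/16 + 2/16 = 13/16 = 0.8125.
Kraft's inequality requires Σ ≤ 1; here Σ = 0.8125 ≤ 1, so such a prefix code exists.

0.8125; yes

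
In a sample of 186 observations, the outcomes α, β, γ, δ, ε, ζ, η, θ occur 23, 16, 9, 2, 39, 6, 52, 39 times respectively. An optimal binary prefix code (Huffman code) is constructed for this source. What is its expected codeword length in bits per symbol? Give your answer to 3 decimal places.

2.613 bits/symbol

Probabilities are the counts divided by 186.
Repeatedly combine the two least-probable nodes; the expected code length is the sum of the merged weights.
merge 1/93 + 1/31 → 4/93
merge 4/93 + 3/62 → 17/186
merge 8/93 + 17/186 → 11/62
merge 23/186 + 11/62 → 28/93
merge 13/62 + 13/62 → 13/31
merge 26/93 + 28/93 → 18/31
merge 13/31 + 18/31 → 1
L = 4/93 + 17/186 + 11/62 + 28/93 + 13/31 + 18/31 + 1 = 81/31 ≈ 2.613 bits/symbol.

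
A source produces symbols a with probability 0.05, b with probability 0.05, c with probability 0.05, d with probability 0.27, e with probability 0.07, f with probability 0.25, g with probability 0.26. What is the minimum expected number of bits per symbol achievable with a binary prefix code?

Repeatedly combine the two least-probable nodes; the expected code length is the sum of the merged weights.
merge 1/20 + 1/20 → 1/10
merge 1/20 + 7/100 → 3/25
merge 1/10 + 3/25 → 11/50
merge 11/50 + 1/4 → 47/100
merge 13/50 + 27/100 → 53/100
merge 47/100 + 53/100 → 1
L = 1/10 + 3/25 + 11/50 + 47/100 + 53/100 + 1 = 61/25 = 2.44 bits/symbol.

2.44 bits/symbol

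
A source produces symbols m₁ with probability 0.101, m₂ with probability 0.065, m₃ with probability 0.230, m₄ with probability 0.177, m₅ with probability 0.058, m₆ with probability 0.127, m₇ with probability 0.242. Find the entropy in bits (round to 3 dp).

2.632 bits

H = −Σ pᵢ log₂ pᵢ.
−0.101·log₂(0.101) = 0.3341
−0.065·log₂(0.065) = 0.2563
−0.230·log₂(0.230) = 0.4877
−0.177·log₂(0.177) = 0.4422
−0.058·log₂(0.058) = 0.2383
−0.127·log₂(0.127) = 0.3781
−0.242·log₂(0.242) = 0.4954
Sum ≈ 2.6319 → 2.632 bits.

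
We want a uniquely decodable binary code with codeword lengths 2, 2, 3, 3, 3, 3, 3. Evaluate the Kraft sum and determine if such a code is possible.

1.125; no

With common denominator 2^3 = 8: Σ 2^(−ℓᵢ) = 2/8 + 2/8 + 1/8 + 1/8 + 1/8 + 1/8 + 1/8 = 9/8 = 1.125.
Kraft's inequality requires Σ ≤ 1; here Σ = 1.125 > 1, so no such prefix code exists.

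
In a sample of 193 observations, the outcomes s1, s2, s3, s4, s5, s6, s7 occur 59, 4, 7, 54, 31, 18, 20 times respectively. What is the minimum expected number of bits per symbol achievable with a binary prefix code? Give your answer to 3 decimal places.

2.461 bits/symbol

Probabilities are the counts divided by 193.
Repeatedly combine the two least-probable nodes; the expected code length is the sum of the merged weights.
merge 4/193 + 7/193 → 11/193
merge 11/193 + 18/193 → 29/193
merge 20/193 + 29/193 → 49/193
merge 31/193 + 49/193 → 80/193
merge 54/193 + 59/193 → 113/193
merge 80/193 + 113/193 → 1
L = 11/193 + 29/193 + 49/193 + 80/193 + 113/193 + 1 = 475/193 ≈ 2.461 bits/symbol.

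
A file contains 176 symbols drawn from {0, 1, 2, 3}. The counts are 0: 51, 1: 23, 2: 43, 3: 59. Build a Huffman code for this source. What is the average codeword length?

2 bits/symbol

Probabilities are the counts divided by 176.
Repeatedly combine the two least-probable nodes; the expected code length is the sum of the merged weights.
merge 23/176 + 43/176 → 3/8
merge 51/176 + 59/176 → 5/8
merge 3/8 + 5/8 → 1
L = 3/8 + 5/8 + 1 = 2 bits/symbol.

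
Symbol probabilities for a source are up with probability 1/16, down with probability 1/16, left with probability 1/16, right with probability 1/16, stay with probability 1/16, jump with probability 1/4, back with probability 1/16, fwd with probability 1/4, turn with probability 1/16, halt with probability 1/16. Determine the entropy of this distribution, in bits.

3 bits

Each probability is a power of 1/2, so log₂(1/p) is an integer.
H = Σ p·log₂(1/p) = 1/16·4 + 1/16·4 + 1/16·4 + 1/16·4 + 1/16·4 + 1/4·2 + 1/16·4 + 1/4·2 + 1/16·4 + 1/16·4 = 3 bits.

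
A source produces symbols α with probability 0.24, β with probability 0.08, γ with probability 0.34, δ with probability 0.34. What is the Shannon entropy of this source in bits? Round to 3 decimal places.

1.844 bits

H = −Σ pᵢ log₂ pᵢ.
−0.24·log₂(0.24) = 0.4941
−0.08·log₂(0.08) = 0.2915
−0.34·log₂(0.34) = 0.5292
−0.34·log₂(0.34) = 0.5292
Sum ≈ 1.8440 → 1.844 bits.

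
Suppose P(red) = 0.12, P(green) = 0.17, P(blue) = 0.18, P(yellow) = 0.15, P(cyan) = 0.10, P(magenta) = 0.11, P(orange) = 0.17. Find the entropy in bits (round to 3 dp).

2.775 bits

H = −Σ pᵢ log₂ pᵢ.
−0.12·log₂(0.12) = 0.3671
−0.17·log₂(0.17) = 0.4346
−0.18·log₂(0.18) = 0.4453
−0.15·log₂(0.15) = 0.4105
−0.10·log₂(0.10) = 0.3322
−0.11·log₂(0.11) = 0.3503
−0.17·log₂(0.17) = 0.4346
Sum ≈ 2.7746 → 2.775 bits.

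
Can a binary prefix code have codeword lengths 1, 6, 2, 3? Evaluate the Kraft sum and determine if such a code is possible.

With common denominator 2^6 = 64: Σ 2^(−ℓᵢ) = 32/64 + 1/64 + 16/64 + 8/64 = 57/64 = 0.890625.
Kraft's inequality requires Σ ≤ 1; here Σ = 0.890625 ≤ 1, so such a prefix code exists.

0.890625; yes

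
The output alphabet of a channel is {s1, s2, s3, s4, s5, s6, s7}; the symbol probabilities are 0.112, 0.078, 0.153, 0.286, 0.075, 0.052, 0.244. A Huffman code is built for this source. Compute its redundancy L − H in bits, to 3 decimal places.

0.027 bits

Entropy H = −Σ p log₂ p ≈ 2.5703 bits.
Huffman merges: 13/250+3/40→127/1000; 39/500+14/125→19/100; 127/1000+153/1000→7/25; 19/100+61/250→217/500; 7/25+143/500→283/500; 217/500+283/500→1. L = 2597/1000 ≈ 2.5970.
L − H = 2.5970 − 2.5703 = 0.027 bits.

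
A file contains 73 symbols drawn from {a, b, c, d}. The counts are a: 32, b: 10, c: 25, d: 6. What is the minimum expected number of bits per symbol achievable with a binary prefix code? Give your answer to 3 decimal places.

Probabilities are the counts divided by 73.
Repeatedly combine the two least-probable nodes; the expected code length is the sum of the merged weights.
merge 6/73 + 10/73 → 16/73
merge 16/73 + 25/73 → 41/73
merge 32/73 + 41/73 → 1
L = 16/73 + 41/73 + 1 = 130/73 ≈ 1.781 bits/symbol.

1.781 bits/symbol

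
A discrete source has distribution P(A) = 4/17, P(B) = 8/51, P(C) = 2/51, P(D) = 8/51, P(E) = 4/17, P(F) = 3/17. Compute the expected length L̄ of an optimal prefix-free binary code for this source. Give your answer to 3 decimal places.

2.529 bits/symbol

Repeatedly combine the two least-probable nodes; the expected code length is the sum of the merged weights.
merge 2/51 + 8/51 → 10/51
merge 8/51 + 3/17 → 1/3
merge 10/51 + 4/17 → 22/51
merge 4/17 + 1/3 → 29/51
merge 22/51 + 29/51 → 1
L = 10/51 + 1/3 + 22/51 + 29/51 + 1 = 43/17 ≈ 2.529 bits/symbol.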